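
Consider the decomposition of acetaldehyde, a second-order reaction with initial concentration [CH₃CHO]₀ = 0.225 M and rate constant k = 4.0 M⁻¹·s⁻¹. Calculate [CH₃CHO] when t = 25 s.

0.009574 M

Step 1: For a second-order reaction: 1/[CH₃CHO] = 1/[CH₃CHO]₀ + kt
Step 2: 1/[CH₃CHO] = 1/0.225 + 4.0 × 25
Step 3: 1/[CH₃CHO] = 4.444 + 100 = 104.4
Step 4: [CH₃CHO] = 1/104.4 = 0.009574 M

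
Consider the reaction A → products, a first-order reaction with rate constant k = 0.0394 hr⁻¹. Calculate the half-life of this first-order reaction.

17.59 hr

Step 1: For a first-order reaction, t₁/₂ = ln(2)/k
Step 2: t₁/₂ = ln(2)/0.0394
Step 3: t₁/₂ = 0.6931/0.0394 = 17.59 hr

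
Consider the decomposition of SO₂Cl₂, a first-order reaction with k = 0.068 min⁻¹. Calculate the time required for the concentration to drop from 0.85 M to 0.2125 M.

20.39 min

Step 1: For first-order: t = ln([SO₂Cl₂]₀/[SO₂Cl₂])/k
Step 2: t = ln(0.85/0.2125)/0.068
Step 3: t = ln(4)/0.068
Step 4: t = 1.386/0.068 = 20.39 min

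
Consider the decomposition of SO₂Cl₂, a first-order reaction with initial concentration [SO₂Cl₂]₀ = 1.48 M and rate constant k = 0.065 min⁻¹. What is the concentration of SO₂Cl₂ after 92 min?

0.003743 M

Step 1: For a first-order reaction: [SO₂Cl₂] = [SO₂Cl₂]₀ × e^(-kt)
Step 2: [SO₂Cl₂] = 1.48 × e^(-0.065 × 92)
Step 3: [SO₂Cl₂] = 1.48 × e^(-5.98)
Step 4: [SO₂Cl₂] = 1.48 × 0.00252883 = 0.003743 M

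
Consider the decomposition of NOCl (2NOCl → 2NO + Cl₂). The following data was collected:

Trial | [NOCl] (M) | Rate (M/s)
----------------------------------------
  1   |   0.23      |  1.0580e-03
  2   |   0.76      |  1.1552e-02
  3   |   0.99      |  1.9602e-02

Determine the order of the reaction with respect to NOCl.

second order (2)

Step 1: Compare trials to find order n where rate₂/rate₁ = ([NOCl]₂/[NOCl]₁)^n
Step 2: rate₂/rate₁ = 1.1552e-02/1.0580e-03 = 10.92
Step 3: [NOCl]₂/[NOCl]₁ = 0.76/0.23 = 3.304
Step 4: n = ln(10.92)/ln(3.304) = 2.00 ≈ 2
Step 5: The reaction is second order in NOCl.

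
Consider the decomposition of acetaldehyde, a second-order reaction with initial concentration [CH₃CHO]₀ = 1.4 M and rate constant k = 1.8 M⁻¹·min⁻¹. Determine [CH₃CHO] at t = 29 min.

0.0189 M

Step 1: For a second-order reaction: 1/[CH₃CHO] = 1/[CH₃CHO]₀ + kt
Step 2: 1/[CH₃CHO] = 1/1.4 + 1.8 × 29
Step 3: 1/[CH₃CHO] = 0.7143 + 52.2 = 52.91
Step 4: [CH₃CHO] = 1/52.91 = 0.0189 M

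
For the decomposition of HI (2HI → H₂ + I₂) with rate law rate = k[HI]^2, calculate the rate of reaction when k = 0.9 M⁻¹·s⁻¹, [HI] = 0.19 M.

0.03249 M/s

Step 1: Identify the rate law: rate = k[HI]^2
Step 2: Substitute values: rate = 0.9 × (0.19)^2
Step 3: Calculate: rate = 0.9 × 0.0361 = 0.03249 M/s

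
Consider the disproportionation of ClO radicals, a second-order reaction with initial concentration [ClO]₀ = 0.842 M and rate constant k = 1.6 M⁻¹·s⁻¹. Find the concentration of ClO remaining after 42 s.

0.01462 M

Step 1: For a second-order reaction: 1/[ClO] = 1/[ClO]₀ + kt
Step 2: 1/[ClO] = 1/0.842 + 1.6 × 42
Step 3: 1/[ClO] = 1.188 + 67.2 = 68.39
Step 4: [ClO] = 1/68.39 = 0.01462 M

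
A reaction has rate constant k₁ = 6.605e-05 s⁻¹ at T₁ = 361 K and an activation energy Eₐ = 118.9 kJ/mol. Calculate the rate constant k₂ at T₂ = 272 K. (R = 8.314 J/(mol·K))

1.550e-10 s⁻¹

Step 1: Use the two-temperature Arrhenius form: ln(k₂/k₁) = -Eₐ/R × (1/T₂ - 1/T₁)
Step 2: Convert Eₐ to J/mol: 118.9 kJ/mol = 118900 J/mol
Step 3: 1/T₂ - 1/T₁ = 1/272 - 1/361 = 9.063875e-04 K⁻¹
Step 4: ln(k₂/k₁) = -118900/8.314 × 9.063875e-04 = -12.96241
Step 5: k₂ = k₁ × exp(-12.96241) = 6.605e-05 × 2.34691e-06 = 1.550e-10 s⁻¹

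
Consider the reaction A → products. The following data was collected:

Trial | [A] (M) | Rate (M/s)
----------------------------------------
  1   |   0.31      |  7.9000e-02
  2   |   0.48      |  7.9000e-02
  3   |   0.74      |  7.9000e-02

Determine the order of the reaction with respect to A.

zeroth order (0)

Step 1: Compare trials - when concentration changes, rate stays constant.
Step 2: rate₂/rate₁ = 7.9000e-02/7.9000e-02 = 1
Step 3: [A]₂/[A]₁ = 0.48/0.31 = 1.548
Step 4: Since rate ratio ≈ (conc ratio)^0, the reaction is zeroth order.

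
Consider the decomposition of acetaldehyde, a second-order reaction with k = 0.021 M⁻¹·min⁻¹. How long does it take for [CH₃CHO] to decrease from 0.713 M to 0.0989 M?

414.7 min

Step 1: For second-order: t = (1/[CH₃CHO] - 1/[CH₃CHO]₀)/k
Step 2: t = (1/0.0989 - 1/0.713)/0.021
Step 3: t = (10.11 - 1.403)/0.021
Step 4: t = 8.709/0.021 = 414.7 min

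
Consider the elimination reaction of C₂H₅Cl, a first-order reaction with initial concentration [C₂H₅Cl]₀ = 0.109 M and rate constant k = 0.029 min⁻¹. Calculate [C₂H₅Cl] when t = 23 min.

0.05594 M

Step 1: For a first-order reaction: [C₂H₅Cl] = [C₂H₅Cl]₀ × e^(-kt)
Step 2: [C₂H₅Cl] = 0.109 × e^(-0.029 × 23)
Step 3: [C₂H₅Cl] = 0.109 × e^(-0.667)
Step 4: [C₂H₅Cl] = 0.109 × 0.513246 = 0.05594 M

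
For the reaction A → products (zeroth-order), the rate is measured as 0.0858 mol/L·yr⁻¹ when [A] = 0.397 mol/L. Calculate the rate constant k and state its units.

0.0858 mol/L·yr⁻¹

Step 1: For a zeroth-order reaction, rate = k (independent of concentration).
Step 2: k = rate = 0.0858 mol/L·yr⁻¹.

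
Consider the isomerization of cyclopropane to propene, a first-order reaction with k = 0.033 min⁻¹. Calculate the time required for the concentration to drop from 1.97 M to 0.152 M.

77.63 min

Step 1: For first-order: t = ln([cyclopropane]₀/[cyclopropane])/k
Step 2: t = ln(1.97/0.152)/0.033
Step 3: t = ln(12.96)/0.033
Step 4: t = 2.562/0.033 = 77.63 min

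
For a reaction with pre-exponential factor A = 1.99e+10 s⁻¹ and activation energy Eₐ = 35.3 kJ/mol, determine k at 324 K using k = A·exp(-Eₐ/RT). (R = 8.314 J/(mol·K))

4.05e+04 s⁻¹

Step 1: Use the Arrhenius equation: k = A × exp(-Eₐ/RT)
Step 2: Convert Eₐ to J/mol: 35.3 kJ/mol = 35300 J/mol
Step 3: Calculate the exponent: -Eₐ/(RT) = -35300/(8.314 × 324) = -13.10448
Step 4: k = 1.99e+10 × exp(-13.10448)
Step 5: k = 1.99e+10 × 2.03609e-06 = 4.0518e+04 s⁻¹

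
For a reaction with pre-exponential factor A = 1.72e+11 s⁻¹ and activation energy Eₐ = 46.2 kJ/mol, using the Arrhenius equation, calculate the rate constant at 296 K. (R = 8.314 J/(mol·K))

1.21e+03 s⁻¹

Step 1: Use the Arrhenius equation: k = A × exp(-Eₐ/RT)
Step 2: Convert Eₐ to J/mol: 46.2 kJ/mol = 46200 J/mol
Step 3: Calculate the exponent: -Eₐ/(RT) = -46200/(8.314 × 296) = -18.77328
Step 4: k = 1.72e+11 × exp(-18.77328)
Step 5: k = 1.72e+11 × 7.02859e-09 = 1.2089e+03 s⁻¹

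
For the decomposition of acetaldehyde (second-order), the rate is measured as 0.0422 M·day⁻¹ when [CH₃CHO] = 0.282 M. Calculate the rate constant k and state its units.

0.5307 M⁻¹·day⁻¹

Step 1: rate = k[CH₃CHO]^2, so k = rate / [CH₃CHO]^2.
Step 2: k = 0.0422 / (0.282)^2 = 0.0422 / 0.07952.
Step 3: k = 0.5307 M⁻¹·day⁻¹.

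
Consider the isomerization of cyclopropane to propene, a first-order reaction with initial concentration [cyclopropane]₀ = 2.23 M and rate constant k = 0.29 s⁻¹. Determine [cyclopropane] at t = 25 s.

0.001584 M

Step 1: For a first-order reaction: [cyclopropane] = [cyclopropane]₀ × e^(-kt)
Step 2: [cyclopropane] = 2.23 × e^(-0.29 × 25)
Step 3: [cyclopropane] = 2.23 × e^(-7.25)
Step 4: [cyclopropane] = 2.23 × 0.000710174 = 0.001584 M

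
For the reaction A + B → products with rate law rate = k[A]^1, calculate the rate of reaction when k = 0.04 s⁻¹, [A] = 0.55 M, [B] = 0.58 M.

0.022 M/s

Step 1: The rate law is rate = k[A]^1
Step 2: Note that the rate does not depend on [B] (zero order in B).
Step 3: rate = 0.04 × (0.55)^1 = 0.022 M/s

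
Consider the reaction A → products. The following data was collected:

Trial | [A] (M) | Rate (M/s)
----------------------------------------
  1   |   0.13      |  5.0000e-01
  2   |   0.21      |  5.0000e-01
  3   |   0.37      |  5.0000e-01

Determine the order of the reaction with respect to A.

zeroth order (0)

Step 1: Compare trials - when concentration changes, rate stays constant.
Step 2: rate₂/rate₁ = 5.0000e-01/5.0000e-01 = 1
Step 3: [A]₂/[A]₁ = 0.21/0.13 = 1.615
Step 4: Since rate ratio ≈ (conc ratio)^0, the reaction is zeroth order.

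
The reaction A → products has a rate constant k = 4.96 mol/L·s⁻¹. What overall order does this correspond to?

zeroth order (0)

Step 1: The units of k for an nth-order reaction are (concentration)^(1-n)·(time)⁻¹.
Step 2: Here k has units mol/L·s⁻¹, so the concentration exponent is 1.
Step 3: 1 - n = 1 ⇒ n = 0. The reaction is zeroth order.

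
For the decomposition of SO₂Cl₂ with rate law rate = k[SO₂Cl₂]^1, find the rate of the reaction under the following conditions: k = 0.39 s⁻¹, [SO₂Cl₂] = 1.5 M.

0.585 M/s

Step 1: Identify the rate law: rate = k[SO₂Cl₂]^1
Step 2: Substitute values: rate = 0.39 × (1.5)^1
Step 3: Calculate: rate = 0.39 × 1.5 = 0.585 M/s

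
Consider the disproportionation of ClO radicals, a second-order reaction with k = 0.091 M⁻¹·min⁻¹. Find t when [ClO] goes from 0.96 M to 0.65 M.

5.459 min

Step 1: For second-order: t = (1/[ClO] - 1/[ClO]₀)/k
Step 2: t = (1/0.65 - 1/0.96)/0.091
Step 3: t = (1.538 - 1.042)/0.091
Step 4: t = 0.4968/0.091 = 5.459 min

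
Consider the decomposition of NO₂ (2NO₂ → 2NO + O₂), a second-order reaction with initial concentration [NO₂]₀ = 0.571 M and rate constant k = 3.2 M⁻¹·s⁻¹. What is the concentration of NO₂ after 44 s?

0.007015 M

Step 1: For a second-order reaction: 1/[NO₂] = 1/[NO₂]₀ + kt
Step 2: 1/[NO₂] = 1/0.571 + 3.2 × 44
Step 3: 1/[NO₂] = 1.751 + 140.8 = 142.6
Step 4: [NO₂] = 1/142.6 = 0.007015 M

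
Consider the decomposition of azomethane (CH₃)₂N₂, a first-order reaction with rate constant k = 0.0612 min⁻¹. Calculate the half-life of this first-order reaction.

11.33 min

Step 1: For a first-order reaction, t₁/₂ = ln(2)/k
Step 2: t₁/₂ = ln(2)/0.0612
Step 3: t₁/₂ = 0.6931/0.0612 = 11.33 min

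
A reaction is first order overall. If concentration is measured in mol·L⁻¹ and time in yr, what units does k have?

yr⁻¹

Step 1: For overall order n, rate = k × (concentration)^n.
Step 2: Rate has units mol·L⁻¹·yr⁻¹; concentration term has units (mol·L⁻¹)^1.
Step 3: k = rate / (concentration)^n, so units of k = (mol·L⁻¹)^(1-1)·yr⁻¹ = yr⁻¹.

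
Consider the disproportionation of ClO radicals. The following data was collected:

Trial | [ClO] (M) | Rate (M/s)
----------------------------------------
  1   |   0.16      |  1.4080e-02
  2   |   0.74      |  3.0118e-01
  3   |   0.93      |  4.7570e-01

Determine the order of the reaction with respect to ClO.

second order (2)

Step 1: Compare trials to find order n where rate₂/rate₁ = ([ClO]₂/[ClO]₁)^n
Step 2: rate₂/rate₁ = 3.0118e-01/1.4080e-02 = 21.39
Step 3: [ClO]₂/[ClO]₁ = 0.74/0.16 = 4.625
Step 4: n = ln(21.39)/ln(4.625) = 2.00 ≈ 2
Step 5: The reaction is second order in ClO.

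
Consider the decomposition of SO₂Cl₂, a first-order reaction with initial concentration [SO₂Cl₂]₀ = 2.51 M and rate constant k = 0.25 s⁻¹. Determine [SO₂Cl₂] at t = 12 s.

0.125 M

Step 1: For a first-order reaction: [SO₂Cl₂] = [SO₂Cl₂]₀ × e^(-kt)
Step 2: [SO₂Cl₂] = 2.51 × e^(-0.25 × 12)
Step 3: [SO₂Cl₂] = 2.51 × e^(-3)
Step 4: [SO₂Cl₂] = 2.51 × 0.0497871 = 0.125 M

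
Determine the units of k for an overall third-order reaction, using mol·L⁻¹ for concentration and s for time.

(mol·L⁻¹)⁻²·s⁻¹

Step 1: For overall order n, rate = k × (concentration)^n.
Step 2: Rate has units mol·L⁻¹·s⁻¹; concentration term has units (mol·L⁻¹)^3.
Step 3: k = rate / (concentration)^n, so units of k = (mol·L⁻¹)^(1-3)·s⁻¹ = (mol·L⁻¹)⁻²·s⁻¹.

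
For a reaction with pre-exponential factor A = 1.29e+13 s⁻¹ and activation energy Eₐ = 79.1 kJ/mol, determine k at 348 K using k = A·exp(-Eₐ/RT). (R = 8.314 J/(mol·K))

1.73e+01 s⁻¹

Step 1: Use the Arrhenius equation: k = A × exp(-Eₐ/RT)
Step 2: Convert Eₐ to J/mol: 79.1 kJ/mol = 79100 J/mol
Step 3: Calculate the exponent: -Eₐ/(RT) = -79100/(8.314 × 348) = -27.33929
Step 4: k = 1.29e+13 × exp(-27.33929)
Step 5: k = 1.29e+13 × 1.33874e-12 = 1.7270e+01 s⁻¹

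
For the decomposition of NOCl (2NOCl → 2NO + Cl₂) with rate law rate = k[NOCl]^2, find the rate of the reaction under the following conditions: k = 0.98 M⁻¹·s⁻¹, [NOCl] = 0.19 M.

0.03538 M/s

Step 1: Identify the rate law: rate = k[NOCl]^2
Step 2: Substitute values: rate = 0.98 × (0.19)^2
Step 3: Calculate: rate = 0.98 × 0.0361 = 0.035378 M/s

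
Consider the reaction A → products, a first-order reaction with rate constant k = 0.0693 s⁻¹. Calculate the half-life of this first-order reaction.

10 s

Step 1: For a first-order reaction, t₁/₂ = ln(2)/k
Step 2: t₁/₂ = ln(2)/0.0693
Step 3: t₁/₂ = 0.6931/0.0693 = 10 s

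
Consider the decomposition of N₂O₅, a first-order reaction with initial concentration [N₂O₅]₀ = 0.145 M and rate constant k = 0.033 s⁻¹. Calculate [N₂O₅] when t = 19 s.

0.07746 M

Step 1: For a first-order reaction: [N₂O₅] = [N₂O₅]₀ × e^(-kt)
Step 2: [N₂O₅] = 0.145 × e^(-0.033 × 19)
Step 3: [N₂O₅] = 0.145 × e^(-0.627)
Step 4: [N₂O₅] = 0.145 × 0.534192 = 0.07746 M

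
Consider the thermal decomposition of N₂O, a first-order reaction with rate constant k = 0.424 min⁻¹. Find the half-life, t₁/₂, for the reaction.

1.635 min

Step 1: For a first-order reaction, t₁/₂ = ln(2)/k
Step 2: t₁/₂ = ln(2)/0.424
Step 3: t₁/₂ = 0.6931/0.424 = 1.635 min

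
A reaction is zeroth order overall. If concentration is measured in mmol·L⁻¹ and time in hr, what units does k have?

mmol·L⁻¹·hr⁻¹

Step 1: For overall order n, rate = k × (concentration)^n.
Step 2: Rate has units mmol·L⁻¹·hr⁻¹; concentration term has units (mmol·L⁻¹)^0.
Step 3: k = rate / (concentration)^n, so units of k = (mmol·L⁻¹)^(1-0)·hr⁻¹ = mmol·L⁻¹·hr⁻¹.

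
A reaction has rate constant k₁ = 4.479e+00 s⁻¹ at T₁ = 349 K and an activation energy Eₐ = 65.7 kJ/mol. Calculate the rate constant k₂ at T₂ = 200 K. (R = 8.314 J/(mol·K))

2.114e-07 s⁻¹

Step 1: Use the two-temperature Arrhenius form: ln(k₂/k₁) = -Eₐ/R × (1/T₂ - 1/T₁)
Step 2: Convert Eₐ to J/mol: 65.7 kJ/mol = 65700 J/mol
Step 3: 1/T₂ - 1/T₁ = 1/200 - 1/349 = 2.134670e-03 K⁻¹
Step 4: ln(k₂/k₁) = -65700/8.314 × 2.134670e-03 = -16.86887
Step 5: k₂ = k₁ × exp(-16.86887) = 4.479e+00 × 4.72001e-08 = 2.114e-07 s⁻¹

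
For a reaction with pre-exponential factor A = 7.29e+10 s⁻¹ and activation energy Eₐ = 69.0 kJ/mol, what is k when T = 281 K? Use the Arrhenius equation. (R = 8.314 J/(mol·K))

1.09e-02 s⁻¹

Step 1: Use the Arrhenius equation: k = A × exp(-Eₐ/RT)
Step 2: Convert Eₐ to J/mol: 69.0 kJ/mol = 69000 J/mol
Step 3: Calculate the exponent: -Eₐ/(RT) = -69000/(8.314 × 281) = -29.53471
Step 4: k = 7.29e+10 × exp(-29.53471)
Step 5: k = 7.29e+10 × 1.49018e-13 = 1.0863e-02 s⁻¹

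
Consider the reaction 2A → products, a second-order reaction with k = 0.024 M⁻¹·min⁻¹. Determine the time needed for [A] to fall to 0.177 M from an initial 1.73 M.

211.3 min

Step 1: For second-order: t = (1/[A] - 1/[A]₀)/k
Step 2: t = (1/0.177 - 1/1.73)/0.024
Step 3: t = (5.65 - 0.578)/0.024
Step 4: t = 5.072/0.024 = 211.3 min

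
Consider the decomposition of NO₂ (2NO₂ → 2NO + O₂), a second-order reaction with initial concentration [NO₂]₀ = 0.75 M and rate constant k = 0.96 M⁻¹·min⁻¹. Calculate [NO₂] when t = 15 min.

0.06356 M

Step 1: For a second-order reaction: 1/[NO₂] = 1/[NO₂]₀ + kt
Step 2: 1/[NO₂] = 1/0.75 + 0.96 × 15
Step 3: 1/[NO₂] = 1.333 + 14.4 = 15.73
Step 4: [NO₂] = 1/15.73 = 0.06356 M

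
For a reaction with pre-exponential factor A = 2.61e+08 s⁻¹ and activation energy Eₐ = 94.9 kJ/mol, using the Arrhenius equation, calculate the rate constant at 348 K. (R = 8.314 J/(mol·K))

1.48e-06 s⁻¹

Step 1: Use the Arrhenius equation: k = A × exp(-Eₐ/RT)
Step 2: Convert Eₐ to J/mol: 94.9 kJ/mol = 94900 J/mol
Step 3: Calculate the exponent: -Eₐ/(RT) = -94900/(8.314 × 348) = -32.80023
Step 4: k = 2.61e+08 × exp(-32.80023)
Step 5: k = 2.61e+08 × 5.68907e-15 = 1.4848e-06 s⁻¹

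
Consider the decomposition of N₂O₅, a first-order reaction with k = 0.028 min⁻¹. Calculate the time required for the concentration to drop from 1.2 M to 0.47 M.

33.48 min

Step 1: For first-order: t = ln([N₂O₅]₀/[N₂O₅])/k
Step 2: t = ln(1.2/0.47)/0.028
Step 3: t = ln(2.553)/0.028
Step 4: t = 0.9373/0.028 = 33.48 min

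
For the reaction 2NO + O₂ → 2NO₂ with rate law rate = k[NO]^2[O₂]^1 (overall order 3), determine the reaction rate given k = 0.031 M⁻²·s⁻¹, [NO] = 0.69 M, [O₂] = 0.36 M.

0.005313 M/s

Step 1: The rate law is rate = k[NO]^2[O₂]^1, overall order = 2+1 = 3
Step 2: Substitute values: rate = 0.031 × (0.69)^2 × (0.36)^1
Step 3: rate = 0.031 × 0.4761 × 0.36 = 0.00531328 M/s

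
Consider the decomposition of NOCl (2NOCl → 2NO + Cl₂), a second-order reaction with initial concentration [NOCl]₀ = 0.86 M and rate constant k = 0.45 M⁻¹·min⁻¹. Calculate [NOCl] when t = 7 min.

0.2319 M

Step 1: For a second-order reaction: 1/[NOCl] = 1/[NOCl]₀ + kt
Step 2: 1/[NOCl] = 1/0.86 + 0.45 × 7
Step 3: 1/[NOCl] = 1.163 + 3.15 = 4.313
Step 4: [NOCl] = 1/4.313 = 0.2319 M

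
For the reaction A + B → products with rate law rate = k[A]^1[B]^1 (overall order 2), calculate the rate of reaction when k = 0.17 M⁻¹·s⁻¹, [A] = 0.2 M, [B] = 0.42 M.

0.01428 M/s

Step 1: The rate law is rate = k[A]^1[B]^1, overall order = 1+1 = 2
Step 2: Substitute values: rate = 0.17 × (0.2)^1 × (0.42)^1
Step 3: rate = 0.17 × 0.2 × 0.42 = 0.01428 M/s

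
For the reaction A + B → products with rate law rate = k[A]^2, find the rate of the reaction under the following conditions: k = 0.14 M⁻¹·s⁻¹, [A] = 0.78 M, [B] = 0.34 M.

0.08518 M/s

Step 1: The rate law is rate = k[A]^2
Step 2: Note that the rate does not depend on [B] (zero order in B).
Step 3: rate = 0.14 × (0.78)^2 = 0.085176 M/s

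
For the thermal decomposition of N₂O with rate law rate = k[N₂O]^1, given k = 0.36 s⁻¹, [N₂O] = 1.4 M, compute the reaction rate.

0.504 M/s

Step 1: Identify the rate law: rate = k[N₂O]^1
Step 2: Substitute values: rate = 0.36 × (1.4)^1
Step 3: Calculate: rate = 0.36 × 1.4 = 0.504 M/s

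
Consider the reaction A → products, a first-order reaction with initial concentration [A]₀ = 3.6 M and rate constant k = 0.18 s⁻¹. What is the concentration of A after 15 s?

0.2419 M

Step 1: For a first-order reaction: [A] = [A]₀ × e^(-kt)
Step 2: [A] = 3.6 × e^(-0.18 × 15)
Step 3: [A] = 3.6 × e^(-2.7)
Step 4: [A] = 3.6 × 0.0672055 = 0.2419 M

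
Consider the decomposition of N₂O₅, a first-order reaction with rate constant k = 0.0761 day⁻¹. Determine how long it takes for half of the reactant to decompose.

9.108 day

Step 1: For a first-order reaction, t₁/₂ = ln(2)/k
Step 2: t₁/₂ = ln(2)/0.0761
Step 3: t₁/₂ = 0.6931/0.0761 = 9.108 day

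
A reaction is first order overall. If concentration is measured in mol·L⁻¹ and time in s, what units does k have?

s⁻¹

Step 1: For overall order n, rate = k × (concentration)^n.
Step 2: Rate has units mol·L⁻¹·s⁻¹; concentration term has units (mol·L⁻¹)^1.
Step 3: k = rate / (concentration)^n, so units of k = (mol·L⁻¹)^(1-1)·s⁻¹ = s⁻¹.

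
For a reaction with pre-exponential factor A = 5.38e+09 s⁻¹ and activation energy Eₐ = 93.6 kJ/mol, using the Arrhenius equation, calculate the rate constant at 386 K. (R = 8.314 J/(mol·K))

1.16e-03 s⁻¹

Step 1: Use the Arrhenius equation: k = A × exp(-Eₐ/RT)
Step 2: Convert Eₐ to J/mol: 93.6 kJ/mol = 93600 J/mol
Step 3: Calculate the exponent: -Eₐ/(RT) = -93600/(8.314 × 386) = -29.16611
Step 4: k = 5.38e+09 × exp(-29.16611)
Step 5: k = 5.38e+09 × 2.15437e-13 = 1.1591e-03 s⁻¹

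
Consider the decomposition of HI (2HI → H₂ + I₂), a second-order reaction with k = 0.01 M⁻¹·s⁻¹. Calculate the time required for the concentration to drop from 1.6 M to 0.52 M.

129.8 s

Step 1: For second-order: t = (1/[HI] - 1/[HI]₀)/k
Step 2: t = (1/0.52 - 1/1.6)/0.01
Step 3: t = (1.923 - 0.625)/0.01
Step 4: t = 1.298/0.01 = 129.8 s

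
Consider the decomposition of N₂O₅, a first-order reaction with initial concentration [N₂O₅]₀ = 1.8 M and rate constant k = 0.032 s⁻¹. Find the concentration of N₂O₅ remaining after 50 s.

0.3634 M

Step 1: For a first-order reaction: [N₂O₅] = [N₂O₅]₀ × e^(-kt)
Step 2: [N₂O₅] = 1.8 × e^(-0.032 × 50)
Step 3: [N₂O₅] = 1.8 × e^(-1.6)
Step 4: [N₂O₅] = 1.8 × 0.201897 = 0.3634 M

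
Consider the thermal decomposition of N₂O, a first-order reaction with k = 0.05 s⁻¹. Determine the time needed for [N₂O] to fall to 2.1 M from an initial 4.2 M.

13.86 s

Step 1: For first-order: t = ln([N₂O]₀/[N₂O])/k
Step 2: t = ln(4.2/2.1)/0.05
Step 3: t = ln(2)/0.05
Step 4: t = 0.6931/0.05 = 13.86 s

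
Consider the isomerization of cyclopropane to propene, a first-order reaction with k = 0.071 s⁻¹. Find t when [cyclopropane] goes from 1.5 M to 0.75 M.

9.763 s

Step 1: For first-order: t = ln([cyclopropane]₀/[cyclopropane])/k
Step 2: t = ln(1.5/0.75)/0.071
Step 3: t = ln(2)/0.071
Step 4: t = 0.6931/0.071 = 9.763 s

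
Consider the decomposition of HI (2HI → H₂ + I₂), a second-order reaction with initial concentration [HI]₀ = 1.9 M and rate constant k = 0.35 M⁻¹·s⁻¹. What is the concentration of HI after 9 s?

0.272 M

Step 1: For a second-order reaction: 1/[HI] = 1/[HI]₀ + kt
Step 2: 1/[HI] = 1/1.9 + 0.35 × 9
Step 3: 1/[HI] = 0.5263 + 3.15 = 3.676
Step 4: [HI] = 1/3.676 = 0.272 M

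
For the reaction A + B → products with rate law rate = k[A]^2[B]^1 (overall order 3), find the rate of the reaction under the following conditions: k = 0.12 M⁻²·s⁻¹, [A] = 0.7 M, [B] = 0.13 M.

0.007644 M/s

Step 1: The rate law is rate = k[A]^2[B]^1, overall order = 2+1 = 3
Step 2: Substitute values: rate = 0.12 × (0.7)^2 × (0.13)^1
Step 3: rate = 0.12 × 0.49 × 0.13 = 0.007644 M/s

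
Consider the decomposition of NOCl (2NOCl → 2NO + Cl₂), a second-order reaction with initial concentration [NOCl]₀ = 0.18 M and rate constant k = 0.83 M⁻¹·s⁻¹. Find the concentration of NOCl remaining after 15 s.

0.05554 M

Step 1: For a second-order reaction: 1/[NOCl] = 1/[NOCl]₀ + kt
Step 2: 1/[NOCl] = 1/0.18 + 0.83 × 15
Step 3: 1/[NOCl] = 5.556 + 12.45 = 18.01
Step 4: [NOCl] = 1/18.01 = 0.05554 M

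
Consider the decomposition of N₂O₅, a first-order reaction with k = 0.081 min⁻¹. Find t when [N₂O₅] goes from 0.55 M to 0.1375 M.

17.11 min

Step 1: For first-order: t = ln([N₂O₅]₀/[N₂O₅])/k
Step 2: t = ln(0.55/0.1375)/0.081
Step 3: t = ln(4)/0.081
Step 4: t = 1.386/0.081 = 17.11 min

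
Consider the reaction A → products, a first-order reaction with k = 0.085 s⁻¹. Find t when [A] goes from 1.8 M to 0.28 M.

21.89 s

Step 1: For first-order: t = ln([A]₀/[A])/k
Step 2: t = ln(1.8/0.28)/0.085
Step 3: t = ln(6.429)/0.085
Step 4: t = 1.861/0.085 = 21.89 s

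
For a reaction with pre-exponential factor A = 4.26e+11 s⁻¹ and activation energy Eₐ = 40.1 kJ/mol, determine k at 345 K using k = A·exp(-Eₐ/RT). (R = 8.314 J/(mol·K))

3.61e+05 s⁻¹

Step 1: Use the Arrhenius equation: k = A × exp(-Eₐ/RT)
Step 2: Convert Eₐ to J/mol: 40.1 kJ/mol = 40100 J/mol
Step 3: Calculate the exponent: -Eₐ/(RT) = -40100/(8.314 × 345) = -13.98026
Step 4: k = 4.26e+11 × exp(-13.98026)
Step 5: k = 4.26e+11 × 8.48106e-07 = 3.6129e+05 s⁻¹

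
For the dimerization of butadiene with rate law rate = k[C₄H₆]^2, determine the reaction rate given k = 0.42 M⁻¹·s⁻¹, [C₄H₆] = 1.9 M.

1.516 M/s

Step 1: Identify the rate law: rate = k[C₄H₆]^2
Step 2: Substitute values: rate = 0.42 × (1.9)^2
Step 3: Calculate: rate = 0.42 × 3.61 = 1.5162 M/s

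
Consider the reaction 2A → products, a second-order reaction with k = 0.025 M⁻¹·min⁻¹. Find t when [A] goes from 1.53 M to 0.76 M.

26.49 min

Step 1: For second-order: t = (1/[A] - 1/[A]₀)/k
Step 2: t = (1/0.76 - 1/1.53)/0.025
Step 3: t = (1.316 - 0.6536)/0.025
Step 4: t = 0.6622/0.025 = 26.49 min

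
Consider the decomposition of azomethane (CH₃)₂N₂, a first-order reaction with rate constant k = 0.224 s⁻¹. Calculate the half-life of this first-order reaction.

3.094 s

Step 1: For a first-order reaction, t₁/₂ = ln(2)/k
Step 2: t₁/₂ = ln(2)/0.224
Step 3: t₁/₂ = 0.6931/0.224 = 3.094 s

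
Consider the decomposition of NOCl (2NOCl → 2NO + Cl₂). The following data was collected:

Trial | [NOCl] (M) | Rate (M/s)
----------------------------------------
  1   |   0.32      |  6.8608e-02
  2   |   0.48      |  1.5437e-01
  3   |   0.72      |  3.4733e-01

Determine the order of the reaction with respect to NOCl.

second order (2)

Step 1: Compare trials to find order n where rate₂/rate₁ = ([NOCl]₂/[NOCl]₁)^n
Step 2: rate₂/rate₁ = 1.5437e-01/6.8608e-02 = 2.25
Step 3: [NOCl]₂/[NOCl]₁ = 0.48/0.32 = 1.5
Step 4: n = ln(2.25)/ln(1.5) = 2.00 ≈ 2
Step 5: The reaction is second order in NOCl.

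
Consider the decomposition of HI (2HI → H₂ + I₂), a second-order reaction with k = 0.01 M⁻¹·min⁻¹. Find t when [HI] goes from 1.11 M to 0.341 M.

203.2 min

Step 1: For second-order: t = (1/[HI] - 1/[HI]₀)/k
Step 2: t = (1/0.341 - 1/1.11)/0.01
Step 3: t = (2.933 - 0.9009)/0.01
Step 4: t = 2.032/0.01 = 203.2 min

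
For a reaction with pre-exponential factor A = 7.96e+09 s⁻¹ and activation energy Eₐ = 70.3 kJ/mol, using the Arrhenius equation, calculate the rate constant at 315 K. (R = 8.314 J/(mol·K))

1.75e-02 s⁻¹

Step 1: Use the Arrhenius equation: k = A × exp(-Eₐ/RT)
Step 2: Convert Eₐ to J/mol: 70.3 kJ/mol = 70300 J/mol
Step 3: Calculate the exponent: -Eₐ/(RT) = -70300/(8.314 × 315) = -26.84323
Step 4: k = 7.96e+09 × exp(-26.84323)
Step 5: k = 7.96e+09 × 2.19853e-12 = 1.7500e-02 s⁻¹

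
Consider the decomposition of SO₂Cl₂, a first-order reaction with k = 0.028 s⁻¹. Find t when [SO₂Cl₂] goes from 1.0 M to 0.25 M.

49.51 s

Step 1: For first-order: t = ln([SO₂Cl₂]₀/[SO₂Cl₂])/k
Step 2: t = ln(1.0/0.25)/0.028
Step 3: t = ln(4)/0.028
Step 4: t = 1.386/0.028 = 49.51 s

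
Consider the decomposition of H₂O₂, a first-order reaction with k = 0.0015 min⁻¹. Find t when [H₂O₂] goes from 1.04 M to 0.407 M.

625.4 min

Step 1: For first-order: t = ln([H₂O₂]₀/[H₂O₂])/k
Step 2: t = ln(1.04/0.407)/0.0015
Step 3: t = ln(2.555)/0.0015
Step 4: t = 0.9382/0.0015 = 625.4 min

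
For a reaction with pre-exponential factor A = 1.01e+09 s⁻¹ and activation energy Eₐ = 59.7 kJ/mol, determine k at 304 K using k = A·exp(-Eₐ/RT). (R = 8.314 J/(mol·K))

5.57e-02 s⁻¹

Step 1: Use the Arrhenius equation: k = A × exp(-Eₐ/RT)
Step 2: Convert Eₐ to J/mol: 59.7 kJ/mol = 59700 J/mol
Step 3: Calculate the exponent: -Eₐ/(RT) = -59700/(8.314 × 304) = -23.62059
Step 4: k = 1.01e+09 × exp(-23.62059)
Step 5: k = 1.01e+09 × 5.51707e-11 = 5.5722e-02 s⁻¹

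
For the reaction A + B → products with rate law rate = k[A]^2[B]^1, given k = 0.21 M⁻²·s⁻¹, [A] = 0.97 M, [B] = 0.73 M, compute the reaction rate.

0.1442 M/s

Step 1: The rate law is rate = k[A]^2[B]^1
Step 2: Substitute: rate = 0.21 × (0.97)^2 × (0.73)^1
Step 3: rate = 0.21 × 0.9409 × 0.73 = 0.14424 M/s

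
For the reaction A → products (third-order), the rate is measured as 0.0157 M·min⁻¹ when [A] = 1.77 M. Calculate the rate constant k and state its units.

0.002831 M⁻²·min⁻¹

Step 1: rate = k[A]^3, so k = rate / [A]^3.
Step 2: k = 0.0157 / (1.77)^3 = 0.0157 / 5.545.
Step 3: k = 0.002831 M⁻²·min⁻¹.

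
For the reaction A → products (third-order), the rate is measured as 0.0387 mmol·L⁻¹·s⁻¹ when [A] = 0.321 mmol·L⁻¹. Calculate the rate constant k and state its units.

1.17 (mmol·L⁻¹)⁻²·s⁻¹

Step 1: rate = k[A]^3, so k = rate / [A]^3.
Step 2: k = 0.0387 / (0.321)^3 = 0.0387 / 0.03308.
Step 3: k = 1.17 (mmol·L⁻¹)⁻²·s⁻¹.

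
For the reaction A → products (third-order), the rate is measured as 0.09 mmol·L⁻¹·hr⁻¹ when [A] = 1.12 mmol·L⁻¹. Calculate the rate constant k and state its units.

0.06406 (mmol·L⁻¹)⁻²·hr⁻¹

Step 1: rate = k[A]^3, so k = rate / [A]^3.
Step 2: k = 0.09 / (1.12)^3 = 0.09 / 1.405.
Step 3: k = 0.06406 (mmol·L⁻¹)⁻²·hr⁻¹.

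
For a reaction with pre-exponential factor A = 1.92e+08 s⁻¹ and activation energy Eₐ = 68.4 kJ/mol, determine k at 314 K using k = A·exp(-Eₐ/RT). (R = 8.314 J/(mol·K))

8.02e-04 s⁻¹

Step 1: Use the Arrhenius equation: k = A × exp(-Eₐ/RT)
Step 2: Convert Eₐ to J/mol: 68.4 kJ/mol = 68400 J/mol
Step 3: Calculate the exponent: -Eₐ/(RT) = -68400/(8.314 × 314) = -26.20091
Step 4: k = 1.92e+08 × exp(-26.20091)
Step 5: k = 1.92e+08 × 4.17916e-12 = 8.0240e-04 s⁻¹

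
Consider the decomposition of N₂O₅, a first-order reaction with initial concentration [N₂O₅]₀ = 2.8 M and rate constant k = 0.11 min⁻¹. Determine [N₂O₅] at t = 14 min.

0.6003 M

Step 1: For a first-order reaction: [N₂O₅] = [N₂O₅]₀ × e^(-kt)
Step 2: [N₂O₅] = 2.8 × e^(-0.11 × 14)
Step 3: [N₂O₅] = 2.8 × e^(-1.54)
Step 4: [N₂O₅] = 2.8 × 0.214381 = 0.6003 M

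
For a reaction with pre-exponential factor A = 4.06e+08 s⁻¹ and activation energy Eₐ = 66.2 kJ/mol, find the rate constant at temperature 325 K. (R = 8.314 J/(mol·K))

9.30e-03 s⁻¹

Step 1: Use the Arrhenius equation: k = A × exp(-Eₐ/RT)
Step 2: Convert Eₐ to J/mol: 66.2 kJ/mol = 66200 J/mol
Step 3: Calculate the exponent: -Eₐ/(RT) = -66200/(8.314 × 325) = -24.49992
Step 4: k = 4.06e+08 × exp(-24.49992)
Step 5: k = 4.06e+08 × 2.28992e-11 = 9.2971e-03 s⁻¹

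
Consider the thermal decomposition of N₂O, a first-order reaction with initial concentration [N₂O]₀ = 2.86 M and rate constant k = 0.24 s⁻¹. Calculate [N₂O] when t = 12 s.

0.1605 M

Step 1: For a first-order reaction: [N₂O] = [N₂O]₀ × e^(-kt)
Step 2: [N₂O] = 2.86 × e^(-0.24 × 12)
Step 3: [N₂O] = 2.86 × e^(-2.88)
Step 4: [N₂O] = 2.86 × 0.0561348 = 0.1605 M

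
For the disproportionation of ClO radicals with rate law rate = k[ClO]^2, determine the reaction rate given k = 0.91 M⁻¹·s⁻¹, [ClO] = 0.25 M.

0.05688 M/s

Step 1: Identify the rate law: rate = k[ClO]^2
Step 2: Substitute values: rate = 0.91 × (0.25)^2
Step 3: Calculate: rate = 0.91 × 0.0625 = 0.056875 M/s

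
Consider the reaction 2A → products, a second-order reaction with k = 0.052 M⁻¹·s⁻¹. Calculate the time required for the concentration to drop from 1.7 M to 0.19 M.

89.9 s

Step 1: For second-order: t = (1/[A] - 1/[A]₀)/k
Step 2: t = (1/0.19 - 1/1.7)/0.052
Step 3: t = (5.263 - 0.5882)/0.052
Step 4: t = 4.675/0.052 = 89.9 s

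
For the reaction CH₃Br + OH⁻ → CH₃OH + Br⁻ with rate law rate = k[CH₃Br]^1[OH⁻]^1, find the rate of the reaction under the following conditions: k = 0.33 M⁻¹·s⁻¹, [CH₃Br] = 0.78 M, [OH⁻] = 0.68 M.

0.175 M/s

Step 1: The rate law is rate = k[CH₃Br]^1[OH⁻]^1
Step 2: Substitute: rate = 0.33 × (0.78)^1 × (0.68)^1
Step 3: rate = 0.33 × 0.78 × 0.68 = 0.175032 M/s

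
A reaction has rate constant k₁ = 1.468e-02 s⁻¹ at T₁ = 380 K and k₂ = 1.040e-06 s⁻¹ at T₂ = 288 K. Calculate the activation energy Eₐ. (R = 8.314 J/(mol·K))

94.5 kJ/mol

Step 1: Use the two-temperature Arrhenius form: ln(k₂/k₁) = -Eₐ/R × (1/T₂ - 1/T₁)
Step 2: ln(k₂/k₁) = ln(1.040e-06/1.468e-02) = ln(7.08447e-05) = -9.55502
Step 3: 1/T₂ - 1/T₁ = 1/288 - 1/380 = 8.406433e-04 K⁻¹
Step 4: Eₐ = -R × ln(k₂/k₁) / (1/T₂ - 1/T₁) = -8.314 × -9.55502 / 8.406433e-04
Step 5: Eₐ = 9.4500e+04 J/mol = 94.5 kJ/mol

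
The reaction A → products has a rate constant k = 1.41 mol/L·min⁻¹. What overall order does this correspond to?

zeroth order (0)

Step 1: The units of k for an nth-order reaction are (concentration)^(1-n)·(time)⁻¹.
Step 2: Here k has units mol/L·min⁻¹, so the concentration exponent is 1.
Step 3: 1 - n = 1 ⇒ n = 0. The reaction is zeroth order.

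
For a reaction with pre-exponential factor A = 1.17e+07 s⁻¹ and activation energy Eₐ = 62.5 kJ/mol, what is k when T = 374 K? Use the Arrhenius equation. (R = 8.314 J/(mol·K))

2.18e-02 s⁻¹

Step 1: Use the Arrhenius equation: k = A × exp(-Eₐ/RT)
Step 2: Convert Eₐ to J/mol: 62.5 kJ/mol = 62500 J/mol
Step 3: Calculate the exponent: -Eₐ/(RT) = -62500/(8.314 × 374) = -20.10011
Step 4: k = 1.17e+07 × exp(-20.10011)
Step 5: k = 1.17e+07 × 1.86480e-09 = 2.1818e-02 s⁻¹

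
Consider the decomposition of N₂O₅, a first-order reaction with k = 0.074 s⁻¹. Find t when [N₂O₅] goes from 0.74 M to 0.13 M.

23.5 s

Step 1: For first-order: t = ln([N₂O₅]₀/[N₂O₅])/k
Step 2: t = ln(0.74/0.13)/0.074
Step 3: t = ln(5.692)/0.074
Step 4: t = 1.739/0.074 = 23.5 s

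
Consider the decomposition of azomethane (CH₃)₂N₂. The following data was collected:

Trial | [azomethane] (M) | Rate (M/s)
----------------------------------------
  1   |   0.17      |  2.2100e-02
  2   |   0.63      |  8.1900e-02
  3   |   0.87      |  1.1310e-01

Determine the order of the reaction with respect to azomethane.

first order (1)

Step 1: Compare trials to find order n where rate₂/rate₁ = ([azomethane]₂/[azomethane]₁)^n
Step 2: rate₂/rate₁ = 8.1900e-02/2.2100e-02 = 3.706
Step 3: [azomethane]₂/[azomethane]₁ = 0.63/0.17 = 3.706
Step 4: n = ln(3.706)/ln(3.706) = 1.00 ≈ 1
Step 5: The reaction is first order in azomethane.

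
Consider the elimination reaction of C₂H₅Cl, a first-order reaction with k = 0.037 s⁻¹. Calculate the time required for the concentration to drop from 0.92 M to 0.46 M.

18.73 s

Step 1: For first-order: t = ln([C₂H₅Cl]₀/[C₂H₅Cl])/k
Step 2: t = ln(0.92/0.46)/0.037
Step 3: t = ln(2)/0.037
Step 4: t = 0.6931/0.037 = 18.73 s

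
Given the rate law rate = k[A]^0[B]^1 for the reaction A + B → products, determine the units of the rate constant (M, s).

s⁻¹

Step 1: Overall order = 0 + 1 = 1.
Step 2: rate has units M·s⁻¹; [A]^0[B]^1 has units M^1.
Step 3: k = rate/([A]^0[B]^1), so units of k = M^(1-1)·s⁻¹ = s⁻¹.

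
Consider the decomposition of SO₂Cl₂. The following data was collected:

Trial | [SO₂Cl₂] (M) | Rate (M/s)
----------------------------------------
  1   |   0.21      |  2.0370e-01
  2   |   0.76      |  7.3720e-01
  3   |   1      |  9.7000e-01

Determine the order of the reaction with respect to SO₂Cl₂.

first order (1)

Step 1: Compare trials to find order n where rate₂/rate₁ = ([SO₂Cl₂]₂/[SO₂Cl₂]₁)^n
Step 2: rate₂/rate₁ = 7.3720e-01/2.0370e-01 = 3.619
Step 3: [SO₂Cl₂]₂/[SO₂Cl₂]₁ = 0.76/0.21 = 3.619
Step 4: n = ln(3.619)/ln(3.619) = 1.00 ≈ 1
Step 5: The reaction is first order in SO₂Cl₂.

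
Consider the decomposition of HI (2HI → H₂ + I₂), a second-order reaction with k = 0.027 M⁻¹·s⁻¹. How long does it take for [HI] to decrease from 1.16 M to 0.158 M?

202.5 s

Step 1: For second-order: t = (1/[HI] - 1/[HI]₀)/k
Step 2: t = (1/0.158 - 1/1.16)/0.027
Step 3: t = (6.329 - 0.8621)/0.027
Step 4: t = 5.467/0.027 = 202.5 s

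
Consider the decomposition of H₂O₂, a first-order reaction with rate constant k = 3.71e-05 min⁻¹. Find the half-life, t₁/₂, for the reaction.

1.868e+04 min

Step 1: For a first-order reaction, t₁/₂ = ln(2)/k
Step 2: t₁/₂ = ln(2)/3.71e-05
Step 3: t₁/₂ = 0.6931/3.71e-05 = 1.868e+04 min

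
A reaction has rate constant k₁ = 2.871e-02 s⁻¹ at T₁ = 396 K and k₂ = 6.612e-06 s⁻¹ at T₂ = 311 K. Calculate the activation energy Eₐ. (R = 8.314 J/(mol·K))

100.9 kJ/mol

Step 1: Use the two-temperature Arrhenius form: ln(k₂/k₁) = -Eₐ/R × (1/T₂ - 1/T₁)
Step 2: ln(k₂/k₁) = ln(6.612e-06/2.871e-02) = ln(0.000230303) = -8.37611
Step 3: 1/T₂ - 1/T₁ = 1/311 - 1/396 = 6.901816e-04 K⁻¹
Step 4: Eₐ = -R × ln(k₂/k₁) / (1/T₂ - 1/T₁) = -8.314 × -8.37611 / 6.901816e-04
Step 5: Eₐ = 1.0090e+05 J/mol = 100.9 kJ/mol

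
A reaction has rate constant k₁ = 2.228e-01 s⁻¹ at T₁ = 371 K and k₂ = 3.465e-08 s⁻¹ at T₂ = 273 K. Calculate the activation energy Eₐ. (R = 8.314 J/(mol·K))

134.7 kJ/mol

Step 1: Use the two-temperature Arrhenius form: ln(k₂/k₁) = -Eₐ/R × (1/T₂ - 1/T₁)
Step 2: ln(k₂/k₁) = ln(3.465e-08/2.228e-01) = ln(1.55521e-07) = -15.6765
Step 3: 1/T₂ - 1/T₁ = 1/273 - 1/371 = 9.675859e-04 K⁻¹
Step 4: Eₐ = -R × ln(k₂/k₁) / (1/T₂ - 1/T₁) = -8.314 × -15.6765 / 9.675859e-04
Step 5: Eₐ = 1.3470e+05 J/mol = 134.7 kJ/mol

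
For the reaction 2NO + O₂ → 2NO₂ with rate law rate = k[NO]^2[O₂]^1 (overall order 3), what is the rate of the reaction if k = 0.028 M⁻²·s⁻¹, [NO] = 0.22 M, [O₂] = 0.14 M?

0.0001897 M/s

Step 1: The rate law is rate = k[NO]^2[O₂]^1, overall order = 2+1 = 3
Step 2: Substitute values: rate = 0.028 × (0.22)^2 × (0.14)^1
Step 3: rate = 0.028 × 0.0484 × 0.14 = 0.000189728 M/s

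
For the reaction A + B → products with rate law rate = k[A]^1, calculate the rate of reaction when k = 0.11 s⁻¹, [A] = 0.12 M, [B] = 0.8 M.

0.0132 M/s

Step 1: The rate law is rate = k[A]^1
Step 2: Note that the rate does not depend on [B] (zero order in B).
Step 3: rate = 0.11 × (0.12)^1 = 0.0132 M/s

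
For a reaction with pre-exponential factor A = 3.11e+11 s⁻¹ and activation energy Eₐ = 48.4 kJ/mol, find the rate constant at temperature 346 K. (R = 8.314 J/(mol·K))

1.53e+04 s⁻¹

Step 1: Use the Arrhenius equation: k = A × exp(-Eₐ/RT)
Step 2: Convert Eₐ to J/mol: 48.4 kJ/mol = 48400 J/mol
Step 3: Calculate the exponent: -Eₐ/(RT) = -48400/(8.314 × 346) = -16.82516
Step 4: k = 3.11e+11 × exp(-16.82516)
Step 5: k = 3.11e+11 × 4.93090e-08 = 1.5335e+04 s⁻¹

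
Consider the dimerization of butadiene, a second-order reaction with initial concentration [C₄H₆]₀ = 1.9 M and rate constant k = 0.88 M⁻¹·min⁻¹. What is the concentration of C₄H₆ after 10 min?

0.1072 M

Step 1: For a second-order reaction: 1/[C₄H₆] = 1/[C₄H₆]₀ + kt
Step 2: 1/[C₄H₆] = 1/1.9 + 0.88 × 10
Step 3: 1/[C₄H₆] = 0.5263 + 8.8 = 9.326
Step 4: [C₄H₆] = 1/9.326 = 0.1072 M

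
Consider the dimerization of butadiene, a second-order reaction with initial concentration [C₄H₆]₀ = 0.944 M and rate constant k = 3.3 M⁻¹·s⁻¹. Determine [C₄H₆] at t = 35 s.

0.008579 M

Step 1: For a second-order reaction: 1/[C₄H₆] = 1/[C₄H₆]₀ + kt
Step 2: 1/[C₄H₆] = 1/0.944 + 3.3 × 35
Step 3: 1/[C₄H₆] = 1.059 + 115.5 = 116.6
Step 4: [C₄H₆] = 1/116.6 = 0.008579 M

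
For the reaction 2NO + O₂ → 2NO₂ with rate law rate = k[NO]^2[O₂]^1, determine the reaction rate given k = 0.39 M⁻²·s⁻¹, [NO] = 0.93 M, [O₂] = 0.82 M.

0.2766 M/s

Step 1: The rate law is rate = k[NO]^2[O₂]^1
Step 2: Substitute: rate = 0.39 × (0.93)^2 × (0.82)^1
Step 3: rate = 0.39 × 0.8649 × 0.82 = 0.276595 M/s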